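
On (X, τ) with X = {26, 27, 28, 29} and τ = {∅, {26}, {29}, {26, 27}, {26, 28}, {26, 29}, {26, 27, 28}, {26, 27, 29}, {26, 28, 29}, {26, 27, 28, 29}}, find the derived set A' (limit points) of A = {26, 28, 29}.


A' = {27, 28}

For each x ∈ X, list the open sets U ∈ τ with x ∈ U, then check whether U ∩ (A ∖ {x}) ≠ ∅ for every such U.
  x = 26: open {26} ∋ x has {26} ∩ (A ∖ {26}) = ∅, so x is NOT a limit point.
  x = 27: opens ∋ x are {26, 27}, {26, 27, 28}, {26, 27, 29}, {26, 27, 28, 29}; each meets A ∖ {27}, so x IS a limit point.
  x = 28: opens ∋ x are {26, 28}, {26, 27, 28}, {26, 28, 29}, {26, 27, 28, 29}; each meets A ∖ {28}, so x IS a limit point.
  x = 29: open {29} ∋ x has {29} ∩ (A ∖ {29}) = ∅, so x is NOT a limit point.
Collecting: A' = {27, 28}.


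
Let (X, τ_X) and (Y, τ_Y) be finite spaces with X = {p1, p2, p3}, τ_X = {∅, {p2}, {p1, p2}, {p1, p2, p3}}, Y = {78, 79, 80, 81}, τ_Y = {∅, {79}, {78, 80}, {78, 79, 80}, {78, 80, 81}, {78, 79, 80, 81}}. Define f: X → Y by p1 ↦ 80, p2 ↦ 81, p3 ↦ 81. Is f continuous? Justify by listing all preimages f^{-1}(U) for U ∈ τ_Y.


f is NOT continuous.

Compute f^{-1}(U) for each U ∈ τ_Y:
  U = ∅: f^{-1}(U) = ∅ ∈ τ_X ✓.
  U = {79}: f^{-1}(U) = ∅ ∈ τ_X ✓.
  U = {78, 80}: f^{-1}(U) = {p1} ∉ τ_X ✗.
  U = {78, 79, 80}: f^{-1}(U) = {p1} ∉ τ_X ✗.
  U = {78, 80, 81}: f^{-1}(U) = {p1, p2, p3} ∈ τ_X ✓.
  U = {78, 79, 80, 81}: f^{-1}(U) = {p1, p2, p3} ∈ τ_X ✓.
Found U = {78, 80} with f^{-1}(U) = {p1} not in τ_X. Therefore f is NOT continuous.


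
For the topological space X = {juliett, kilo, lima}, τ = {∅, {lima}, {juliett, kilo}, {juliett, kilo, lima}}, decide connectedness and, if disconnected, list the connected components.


(X, τ) is disconnected; components = [{lima}, {juliett, kilo}].

Find clopen sets (U ∈ τ with X ∖ U ∈ τ):
  U = ∅, X ∖ U = {juliett, kilo, lima} — both open, so U is clopen.
  U = {lima}, X ∖ U = {juliett, kilo} — both open, so U is clopen.
  U = {juliett, kilo}, X ∖ U = {lima} — both open, so U is clopen.
  U = {juliett, kilo, lima}, X ∖ U = ∅ — both open, so U is clopen.
Nontrivial clopen(s) exist: e.g. {lima}. So (X, τ) is disconnected.
Compute connected components by grouping points that agree on all clopens:
  component: {lima}
  component: {juliett, kilo}


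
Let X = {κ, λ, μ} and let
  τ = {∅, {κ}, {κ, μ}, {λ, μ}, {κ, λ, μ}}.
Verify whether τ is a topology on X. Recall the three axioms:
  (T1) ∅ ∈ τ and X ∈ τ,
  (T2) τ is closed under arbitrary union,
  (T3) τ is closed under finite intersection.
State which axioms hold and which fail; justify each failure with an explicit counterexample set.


τ is NOT a topology on X.

Axiom (T1): ∅ ∈ τ? Yes; X ∈ τ? Yes.
Axiom (T2/T3): check pairwise unions and intersections of members of τ.
Counterexample for (T3): {κ, μ} ∩ {λ, μ} = {μ} ∉ τ. Therefore τ is NOT a topology.


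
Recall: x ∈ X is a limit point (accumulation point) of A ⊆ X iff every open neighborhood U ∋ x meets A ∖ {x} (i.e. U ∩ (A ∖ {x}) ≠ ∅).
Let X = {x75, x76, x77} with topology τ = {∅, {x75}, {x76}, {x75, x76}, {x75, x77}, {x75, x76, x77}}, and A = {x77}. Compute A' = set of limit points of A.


A' = ∅

For each x ∈ X, list the open sets U ∈ τ with x ∈ U, then check whether U ∩ (A ∖ {x}) ≠ ∅ for every such U.
  x = x75: open {x75} ∋ x has {x75} ∩ (A ∖ {x75}) = ∅, so x is NOT a limit point.
  x = x76: open {x76} ∋ x has {x76} ∩ (A ∖ {x76}) = ∅, so x is NOT a limit point.
  x = x77: open {x75, x77} ∋ x has {x75, x77} ∩ (A ∖ {x77}) = ∅, so x is NOT a limit point.
Collecting: A' = ∅.


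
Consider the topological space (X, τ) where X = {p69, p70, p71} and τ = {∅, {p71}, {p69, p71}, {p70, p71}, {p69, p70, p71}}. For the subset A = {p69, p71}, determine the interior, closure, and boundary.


int(A) = {p69, p71}, cl(A) = {p69, p70, p71}, ∂A = {p70}.

Closed sets in (X, τ) are complements of opens:
  closed(X, τ) = {∅, {p69}, {p70}, {p69, p70}, {p69, p70, p71}}.
int(A) = ⋃ {U ∈ τ : U ⊆ A}. Opens contained in A: ∅, {p71}, {p69, p71}.
Taking the union of these: int(A) = {p69, p71}.
cl(A) = ⋂ {C closed : A ⊆ C}. Closed sets containing A: {p69, p70, p71}.
Intersecting these: cl(A) = {p69, p70, p71}.
∂A = cl(A) ∖ int(A) = {p69, p70, p71} ∖ {p69, p71} = {p70}.


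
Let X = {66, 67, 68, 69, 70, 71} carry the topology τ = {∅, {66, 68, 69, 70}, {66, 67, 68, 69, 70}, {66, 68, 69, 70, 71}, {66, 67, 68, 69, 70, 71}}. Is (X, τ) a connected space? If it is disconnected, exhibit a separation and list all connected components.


(X, τ) is connected.

Find clopen sets (U ∈ τ with X ∖ U ∈ τ):
  U = ∅, X ∖ U = {66, 67, 68, 69, 70, 71} — both open, so U is clopen.
  U = {66, 67, 68, 69, 70, 71}, X ∖ U = ∅ — both open, so U is clopen.
Only trivial clopens (∅ and X) exist, so (X, τ) is connected.
Compute connected components by grouping points that agree on all clopens:
  component: {66, 67, 68, 69, 70, 71}


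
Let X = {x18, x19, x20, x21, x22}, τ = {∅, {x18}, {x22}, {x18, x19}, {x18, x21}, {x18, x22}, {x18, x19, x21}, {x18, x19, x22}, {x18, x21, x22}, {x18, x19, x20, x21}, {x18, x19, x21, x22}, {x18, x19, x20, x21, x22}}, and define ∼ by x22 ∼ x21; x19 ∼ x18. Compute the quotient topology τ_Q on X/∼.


X/∼ = {[x18=x19], [x20], [x21=x22]}; |τ_Q| = 4.

Equivalence classes: [x18=x19], [x20], [x21=x22].
Quotient map π: X → X/∼ sends x18 ↦ [x18=x19], x19 ↦ [x18=x19], x20 ↦ [x20], x21 ↦ [x21=x22], x22 ↦ [x21=x22].
For each subset V ⊆ X/∼, compute π^{-1}(V) ⊆ X and check whether π^{-1}(V) ∈ τ. V is open in τ_Q iff π^{-1}(V) ∈ τ.
  V = {}: π^{-1}(V) = ∅ ∈ τ ✓.
  V = {[x18=x19]}: π^{-1}(V) = {x18, x19} ∈ τ ✓.
  V = {[x20]}: π^{-1}(V) = {x20} ∉ τ ✗.
  V = {[x18=x19], [x20]}: π^{-1}(V) = {x18, x19, x20} ∉ τ ✗.
  V = {[x21=x22]}: π^{-1}(V) = {x21, x22} ∉ τ ✗.
  V = {[x18=x19], [x21=x22]}: π^{-1}(V) = {x18, x19, x21, x22} ∈ τ ✓.
  V = {[x20], [x21=x22]}: π^{-1}(V) = {x20, x21, x22} ∉ τ ✗.
  V = {[x18=x19], [x20], [x21=x22]}: π^{-1}(V) = {x18, x19, x20, x21, x22} ∈ τ ✓.
Open sets in the quotient: τ_Q = {{}, {[x18=x19]}, {[x18=x19], [x21=x22]}, {[x18=x19], [x20], [x21=x22]}} (4 elements).


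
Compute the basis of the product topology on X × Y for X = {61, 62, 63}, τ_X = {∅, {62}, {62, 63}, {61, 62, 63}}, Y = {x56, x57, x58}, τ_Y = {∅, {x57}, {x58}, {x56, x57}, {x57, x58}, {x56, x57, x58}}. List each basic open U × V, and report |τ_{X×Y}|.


Basis B = {∅ × ∅, {62} × {x57}, {62} × {x58}, {62} × {x56, x57}, {62} × {x57, x58}, {62, 63} × {x57}, {62, 63} × {x58}, {61, 62, 63} × {x57}, {61, 62, 63} × {x58}, {62} × {x56, x57, x58}, {62, 63} × {x56, x57}, {62, 63} × {x57, x58}, {61, 62, 63} × {x56, x57}, {61, 62, 63} × {x57, x58}, {62, 63} × {x56, x57, x58}, {61, 62, 63} × {x56, x57, x58}}; |τ_{X×Y}| = 40.

Enumerate products U × V with U ∈ τ_X, V ∈ τ_Y (deduplicated):
  ∅ × ∅ = {} (∅)
  {62} × {x57} = {(62,x57)}
  {62} × {x58} = {(62,x58)}
  {62} × {x56, x57} = {(62,x56), (62,x57)}
  {62} × {x57, x58} = {(62,x57), (62,x58)}
  {62, 63} × {x57} = {(62,x57), (63,x57)}
  {62, 63} × {x58} = {(62,x58), (63,x58)}
  {61, 62, 63} × {x57} = {(61,x57), (62,x57), (63,x57)}
  {61, 62, 63} × {x58} = {(61,x58), (62,x58), (63,x58)}
  {62} × {x56, x57, x58} = {(62,x56), (62,x57), (62,x58)}
  {62, 63} × {x56, x57} = {(62,x56), (62,x57), (63,x56), (63,x57)}
  {62, 63} × {x57, x58} = {(62,x57), (62,x58), (63,x57), (63,x58)}
  {61, 62, 63} × {x56, x57} = {(61,x56), (61,x57), (62,x56), (62,x57), (63,x56), (63,x57)}
  {61, 62, 63} × {x57, x58} = {(61,x57), (61,x58), (62,x57), (62,x58), (63,x57), (63,x58)}
  {62, 63} × {x56, x57, x58} = {(62,x56), (62,x57), (62,x58), (63,x56), (63,x57), (63,x58)}
  {61, 62, 63} × {x56, x57, x58} = {(61,x56), (61,x57), (61,x58), (62,x56), (62,x57), (62,x58), (63,x56), (63,x57), (63,x58)}
These 16 distinct sets form the basis B.
Close under arbitrary unions to get τ_{X×Y}; counting gives |τ_{X×Y}| = 40.


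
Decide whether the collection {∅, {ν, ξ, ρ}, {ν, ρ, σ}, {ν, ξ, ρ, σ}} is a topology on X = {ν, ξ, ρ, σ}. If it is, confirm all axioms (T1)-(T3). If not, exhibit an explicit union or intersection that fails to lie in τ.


τ is NOT a topology on X.

Axiom (T1): ∅ ∈ τ? Yes; X ∈ τ? Yes.
Axiom (T2/T3): check pairwise unions and intersections of members of τ.
Counterexample for (T3): {ν, ξ, ρ} ∩ {ν, ρ, σ} = {ν, ρ} ∉ τ. Therefore τ is NOT a topology.


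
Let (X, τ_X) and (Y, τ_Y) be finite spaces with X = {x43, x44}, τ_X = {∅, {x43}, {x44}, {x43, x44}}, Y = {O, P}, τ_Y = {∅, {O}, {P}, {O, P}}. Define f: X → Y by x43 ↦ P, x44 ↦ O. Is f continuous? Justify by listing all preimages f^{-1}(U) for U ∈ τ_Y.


f IS continuous.

Compute f^{-1}(U) for each U ∈ τ_Y:
  U = ∅: f^{-1}(U) = ∅ ∈ τ_X ✓.
  U = {O}: f^{-1}(U) = {x44} ∈ τ_X ✓.
  U = {P}: f^{-1}(U) = {x43} ∈ τ_X ✓.
  U = {O, P}: f^{-1}(U) = {x43, x44} ∈ τ_X ✓.
Every preimage lies in τ_X, so f IS continuous.


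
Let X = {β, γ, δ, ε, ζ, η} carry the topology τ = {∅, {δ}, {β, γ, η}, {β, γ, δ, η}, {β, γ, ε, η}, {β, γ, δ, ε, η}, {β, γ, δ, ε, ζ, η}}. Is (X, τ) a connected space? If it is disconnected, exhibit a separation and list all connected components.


(X, τ) is connected.

Find clopen sets (U ∈ τ with X ∖ U ∈ τ):
  U = ∅, X ∖ U = {β, γ, δ, ε, ζ, η} — both open, so U is clopen.
  U = {β, γ, δ, ε, ζ, η}, X ∖ U = ∅ — both open, so U is clopen.
Only trivial clopens (∅ and X) exist, so (X, τ) is connected.
Compute connected components by grouping points that agree on all clopens:
  component: {β, γ, δ, ε, ζ, η}


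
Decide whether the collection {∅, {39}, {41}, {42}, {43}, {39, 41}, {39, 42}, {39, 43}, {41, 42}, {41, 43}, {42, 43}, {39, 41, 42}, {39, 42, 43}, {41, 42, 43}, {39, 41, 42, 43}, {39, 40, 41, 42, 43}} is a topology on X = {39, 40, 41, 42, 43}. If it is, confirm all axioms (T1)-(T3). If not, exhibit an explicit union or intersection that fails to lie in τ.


τ is NOT a topology on X.

Axiom (T1): ∅ ∈ τ? Yes; X ∈ τ? Yes.
Axiom (T2/T3): check pairwise unions and intersections of members of τ.
Counterexample for (T2): {39} ∪ {41, 43} = {39, 41, 43} ∉ τ. Therefore τ is NOT a topology.


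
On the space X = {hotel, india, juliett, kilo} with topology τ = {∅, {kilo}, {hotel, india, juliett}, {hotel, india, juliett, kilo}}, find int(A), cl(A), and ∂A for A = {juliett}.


int(A) = ∅, cl(A) = {hotel, india, juliett}, ∂A = {hotel, india, juliett}.

Closed sets in (X, τ) are complements of opens:
  closed(X, τ) = {∅, {kilo}, {hotel, india, juliett}, {hotel, india, juliett, kilo}}.
int(A) = ⋃ {U ∈ τ : U ⊆ A}. Opens contained in A: ∅.
Taking the union of these: int(A) = ∅.
cl(A) = ⋂ {C closed : A ⊆ C}. Closed sets containing A: {hotel, india, juliett}, {hotel, india, juliett, kilo}.
Intersecting these: cl(A) = {hotel, india, juliett}.
∂A = cl(A) ∖ int(A) = {hotel, india, juliett} ∖ ∅ = {hotel, india, juliett}.


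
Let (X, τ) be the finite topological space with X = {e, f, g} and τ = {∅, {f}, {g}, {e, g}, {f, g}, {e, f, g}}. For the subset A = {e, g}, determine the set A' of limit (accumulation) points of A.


A' = {e}

For each x ∈ X, list the open sets U ∈ τ with x ∈ U, then check whether U ∩ (A ∖ {x}) ≠ ∅ for every such U.
  x = e: opens ∋ x are {e, g}, {e, f, g}; each meets A ∖ {e}, so x IS a limit point.
  x = f: open {f} ∋ x has {f} ∩ (A ∖ {f}) = ∅, so x is NOT a limit point.
  x = g: open {g} ∋ x has {g} ∩ (A ∖ {g}) = ∅, so x is NOT a limit point.
Collecting: A' = {e}.


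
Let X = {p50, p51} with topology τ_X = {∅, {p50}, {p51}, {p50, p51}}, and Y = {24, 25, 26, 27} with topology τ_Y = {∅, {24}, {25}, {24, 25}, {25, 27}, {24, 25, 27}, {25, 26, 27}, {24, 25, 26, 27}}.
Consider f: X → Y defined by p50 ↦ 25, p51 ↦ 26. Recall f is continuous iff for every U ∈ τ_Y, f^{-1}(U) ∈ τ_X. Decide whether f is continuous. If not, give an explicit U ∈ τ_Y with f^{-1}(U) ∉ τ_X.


f IS continuous.

Compute f^{-1}(U) for each U ∈ τ_Y:
  U = ∅: f^{-1}(U) = ∅ ∈ τ_X ✓.
  U = {24}: f^{-1}(U) = ∅ ∈ τ_X ✓.
  U = {25}: f^{-1}(U) = {p50} ∈ τ_X ✓.
  U = {24, 25}: f^{-1}(U) = {p50} ∈ τ_X ✓.
  U = {25, 27}: f^{-1}(U) = {p50} ∈ τ_X ✓.
  U = {24, 25, 27}: f^{-1}(U) = {p50} ∈ τ_X ✓.
  U = {25, 26, 27}: f^{-1}(U) = {p50, p51} ∈ τ_X ✓.
  U = {24, 25, 26, 27}: f^{-1}(U) = {p50, p51} ∈ τ_X ✓.
Every preimage lies in τ_X, so f IS continuous.


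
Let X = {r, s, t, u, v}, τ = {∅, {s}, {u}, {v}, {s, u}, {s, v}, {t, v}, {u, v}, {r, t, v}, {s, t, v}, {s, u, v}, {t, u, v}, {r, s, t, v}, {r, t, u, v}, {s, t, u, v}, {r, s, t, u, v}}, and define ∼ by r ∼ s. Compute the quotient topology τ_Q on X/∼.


X/∼ = {[r=s], [t], [u], [v]}; |τ_Q| = 8.

Equivalence classes: [r=s], [t], [u], [v].
Quotient map π: X → X/∼ sends r ↦ [r=s], s ↦ [r=s], t ↦ [t], u ↦ [u], v ↦ [v].
For each subset V ⊆ X/∼, compute π^{-1}(V) ⊆ X and check whether π^{-1}(V) ∈ τ. V is open in τ_Q iff π^{-1}(V) ∈ τ.
  V = {}: π^{-1}(V) = ∅ ∈ τ ✓.
  V = {[r=s]}: π^{-1}(V) = {r, s} ∉ τ ✗.
  V = {[t]}: π^{-1}(V) = {t} ∉ τ ✗.
  V = {[r=s], [t]}: π^{-1}(V) = {r, s, t} ∉ τ ✗.
  V = {[u]}: π^{-1}(V) = {u} ∈ τ ✓.
  V = {[r=s], [u]}: π^{-1}(V) = {r, s, u} ∉ τ ✗.
  V = {[t], [u]}: π^{-1}(V) = {t, u} ∉ τ ✗.
  V = {[r=s], [t], [u]}: π^{-1}(V) = {r, s, t, u} ∉ τ ✗.
  V = {[v]}: π^{-1}(V) = {v} ∈ τ ✓.
  V = {[r=s], [v]}: π^{-1}(V) = {r, s, v} ∉ τ ✗.
  V = {[t], [v]}: π^{-1}(V) = {t, v} ∈ τ ✓.
  V = {[r=s], [t], [v]}: π^{-1}(V) = {r, s, t, v} ∈ τ ✓.
  V = {[u], [v]}: π^{-1}(V) = {u, v} ∈ τ ✓.
  V = {[r=s], [u], [v]}: π^{-1}(V) = {r, s, u, v} ∉ τ ✗.
  V = {[t], [u], [v]}: π^{-1}(V) = {t, u, v} ∈ τ ✓.
  V = {[r=s], [t], [u], [v]}: π^{-1}(V) = {r, s, t, u, v} ∈ τ ✓.
Open sets in the quotient: τ_Q = {{}, {[u]}, {[v]}, {[t], [v]}, {[r=s], [t], [v]}, {[u], [v]}, {[t], [u], [v]}, {[r=s], [t], [u], [v]}} (8 elements).


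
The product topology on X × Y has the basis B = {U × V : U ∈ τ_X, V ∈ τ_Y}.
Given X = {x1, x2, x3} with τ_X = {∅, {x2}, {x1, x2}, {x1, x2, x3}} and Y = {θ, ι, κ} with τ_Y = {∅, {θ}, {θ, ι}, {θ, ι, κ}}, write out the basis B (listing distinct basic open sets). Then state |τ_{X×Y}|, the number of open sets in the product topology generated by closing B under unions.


Basis B = {∅ × ∅, {x2} × {θ}, {x1, x2} × {θ}, {x2} × {θ, ι}, {x1, x2, x3} × {θ}, {x2} × {θ, ι, κ}, {x1, x2} × {θ, ι}, {x1, x2} × {θ, ι, κ}, {x1, x2, x3} × {θ, ι}, {x1, x2, x3} × {θ, ι, κ}}; |τ_{X×Y}| = 20.

Enumerate products U × V with U ∈ τ_X, V ∈ τ_Y (deduplicated):
  ∅ × ∅ = {} (∅)
  {x2} × {θ} = {(x2,θ)}
  {x1, x2} × {θ} = {(x1,θ), (x2,θ)}
  {x2} × {θ, ι} = {(x2,θ), (x2,ι)}
  {x1, x2, x3} × {θ} = {(x1,θ), (x2,θ), (x3,θ)}
  {x2} × {θ, ι, κ} = {(x2,θ), (x2,ι), (x2,κ)}
  {x1, x2} × {θ, ι} = {(x1,θ), (x1,ι), (x2,θ), (x2,ι)}
  {x1, x2} × {θ, ι, κ} = {(x1,θ), (x1,ι), (x1,κ), (x2,θ), (x2,ι), (x2,κ)}
  {x1, x2, x3} × {θ, ι} = {(x1,θ), (x1,ι), (x2,θ), (x2,ι), (x3,θ), (x3,ι)}
  {x1, x2, x3} × {θ, ι, κ} = {(x1,θ), (x1,ι), (x1,κ), (x2,θ), (x2,ι), (x2,κ), (x3,θ), (x3,ι), (x3,κ)}
These 10 distinct sets form the basis B.
Close under arbitrary unions to get τ_{X×Y}; counting gives |τ_{X×Y}| = 20.


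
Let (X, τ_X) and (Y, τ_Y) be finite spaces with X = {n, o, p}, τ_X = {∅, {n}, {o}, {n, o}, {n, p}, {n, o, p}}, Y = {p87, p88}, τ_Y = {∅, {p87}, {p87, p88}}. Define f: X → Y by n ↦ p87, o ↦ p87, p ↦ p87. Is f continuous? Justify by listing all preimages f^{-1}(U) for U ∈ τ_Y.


f IS continuous.

Compute f^{-1}(U) for each U ∈ τ_Y:
  U = ∅: f^{-1}(U) = ∅ ∈ τ_X ✓.
  U = {p87}: f^{-1}(U) = {n, o, p} ∈ τ_X ✓.
  U = {p87, p88}: f^{-1}(U) = {n, o, p} ∈ τ_X ✓.
Every preimage lies in τ_X, so f IS continuous.


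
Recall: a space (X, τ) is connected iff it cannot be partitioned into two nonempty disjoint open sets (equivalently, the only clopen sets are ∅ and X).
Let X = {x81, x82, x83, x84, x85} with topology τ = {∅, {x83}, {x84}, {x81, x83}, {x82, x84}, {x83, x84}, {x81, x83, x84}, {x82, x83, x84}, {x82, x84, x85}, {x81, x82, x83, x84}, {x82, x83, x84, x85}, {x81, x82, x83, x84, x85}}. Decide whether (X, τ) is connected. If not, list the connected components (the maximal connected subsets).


(X, τ) is disconnected; components = [{x81, x83}, {x82, x84, x85}].

Find clopen sets (U ∈ τ with X ∖ U ∈ τ):
  U = ∅, X ∖ U = {x81, x82, x83, x84, x85} — both open, so U is clopen.
  U = {x81, x83}, X ∖ U = {x82, x84, x85} — both open, so U is clopen.
  U = {x82, x84, x85}, X ∖ U = {x81, x83} — both open, so U is clopen.
  U = {x81, x82, x83, x84, x85}, X ∖ U = ∅ — both open, so U is clopen.
Nontrivial clopen(s) exist: e.g. {x82, x84, x85}. So (X, τ) is disconnected.
Compute connected components by grouping points that agree on all clopens:
  component: {x81, x83}
  component: {x82, x84, x85}


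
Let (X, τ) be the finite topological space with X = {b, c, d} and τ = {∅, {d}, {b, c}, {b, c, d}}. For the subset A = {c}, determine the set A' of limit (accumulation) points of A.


A' = {b}

For each x ∈ X, list the open sets U ∈ τ with x ∈ U, then check whether U ∩ (A ∖ {x}) ≠ ∅ for every such U.
  x = b: opens ∋ x are {b, c}, {b, c, d}; each meets A ∖ {b}, so x IS a limit point.
  x = c: open {b, c} ∋ x has {b, c} ∩ (A ∖ {c}) = ∅, so x is NOT a limit point.
  x = d: open {d} ∋ x has {d} ∩ (A ∖ {d}) = ∅, so x is NOT a limit point.
Collecting: A' = {b}.


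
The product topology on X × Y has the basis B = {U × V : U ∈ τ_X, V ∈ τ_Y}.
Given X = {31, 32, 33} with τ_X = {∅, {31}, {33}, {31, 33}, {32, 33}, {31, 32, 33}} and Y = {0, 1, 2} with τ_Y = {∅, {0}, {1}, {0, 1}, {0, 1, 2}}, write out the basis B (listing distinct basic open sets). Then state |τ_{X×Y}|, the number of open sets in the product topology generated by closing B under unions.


Basis B = {∅ × ∅, {31} × {0}, {31} × {1}, {33} × {0}, {33} × {1}, {31} × {0, 1}, {31, 33} × {0}, {31, 33} × {1}, {32, 33} × {0}, {32, 33} × {1}, {33} × {0, 1}, {31} × {0, 1, 2}, {31, 32, 33} × {0}, {31, 32, 33} × {1}, {33} × {0, 1, 2}, {31, 33} × {0, 1}, {32, 33} × {0, 1}, {31, 33} × {0, 1, 2}, {31, 32, 33} × {0, 1}, {32, 33} × {0, 1, 2}, {31, 32, 33} × {0, 1, 2}}; |τ_{X×Y}| = 70.

Enumerate products U × V with U ∈ τ_X, V ∈ τ_Y (deduplicated):
  ∅ × ∅ = {} (∅)
  {31} × {0} = {(31,0)}
  {31} × {1} = {(31,1)}
  {33} × {0} = {(33,0)}
  {33} × {1} = {(33,1)}
  {31} × {0, 1} = {(31,0), (31,1)}
  {31, 33} × {0} = {(31,0), (33,0)}
  {31, 33} × {1} = {(31,1), (33,1)}
  {32, 33} × {0} = {(32,0), (33,0)}
  {32, 33} × {1} = {(32,1), (33,1)}
  {33} × {0, 1} = {(33,0), (33,1)}
  {31} × {0, 1, 2} = {(31,0), (31,1), (31,2)}
  {31, 32, 33} × {0} = {(31,0), (32,0), (33,0)}
  {31, 32, 33} × {1} = {(31,1), (32,1), (33,1)}
  {33} × {0, 1, 2} = {(33,0), (33,1), (33,2)}
  {31, 33} × {0, 1} = {(31,0), (31,1), (33,0), (33,1)}
  {32, 33} × {0, 1} = {(32,0), (32,1), (33,0), (33,1)}
  {31, 33} × {0, 1, 2} = {(31,0), (31,1), (31,2), (33,0), (33,1), (33,2)}
  {31, 32, 33} × {0, 1} = {(31,0), (31,1), (32,0), (32,1), (33,0), (33,1)}
  {32, 33} × {0, 1, 2} = {(32,0), (32,1), (32,2), (33,0), (33,1), (33,2)}
  {31, 32, 33} × {0, 1, 2} = {(31,0), (31,1), (31,2), (32,0), (32,1), (32,2), (33,0), (33,1), (33,2)}
These 21 distinct sets form the basis B.
Close under arbitrary unions to get τ_{X×Y}; counting gives |τ_{X×Y}| = 70.


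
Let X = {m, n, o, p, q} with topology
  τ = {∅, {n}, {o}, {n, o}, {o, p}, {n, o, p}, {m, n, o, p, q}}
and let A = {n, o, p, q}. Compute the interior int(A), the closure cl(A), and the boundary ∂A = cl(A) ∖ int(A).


int(A) = {n, o, p}, cl(A) = {m, n, o, p, q}, ∂A = {m, q}.

Closed sets in (X, τ) are complements of opens:
  closed(X, τ) = {∅, {m, q}, {m, n, q}, {m, p, q}, {m, n, p, q}, {m, o, p, q}, {m, n, o, p, q}}.
int(A) = ⋃ {U ∈ τ : U ⊆ A}. Opens contained in A: ∅, {n}, {o}, {n, o}, {o, p}, {n, o, p}.
Taking the union of these: int(A) = {n, o, p}.
cl(A) = ⋂ {C closed : A ⊆ C}. Closed sets containing A: {m, n, o, p, q}.
Intersecting these: cl(A) = {m, n, o, p, q}.
∂A = cl(A) ∖ int(A) = {m, n, o, p, q} ∖ {n, o, p} = {m, q}.


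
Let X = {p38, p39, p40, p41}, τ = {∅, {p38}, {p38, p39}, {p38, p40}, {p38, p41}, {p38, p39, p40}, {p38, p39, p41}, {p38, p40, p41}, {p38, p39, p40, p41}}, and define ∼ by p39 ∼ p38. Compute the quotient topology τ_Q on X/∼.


X/∼ = {[p38=p39], [p40], [p41]}; |τ_Q| = 5.

Equivalence classes: [p38=p39], [p40], [p41].
Quotient map π: X → X/∼ sends p38 ↦ [p38=p39], p39 ↦ [p38=p39], p40 ↦ [p40], p41 ↦ [p41].
For each subset V ⊆ X/∼, compute π^{-1}(V) ⊆ X and check whether π^{-1}(V) ∈ τ. V is open in τ_Q iff π^{-1}(V) ∈ τ.
  V = {}: π^{-1}(V) = ∅ ∈ τ ✓.
  V = {[p38=p39]}: π^{-1}(V) = {p38, p39} ∈ τ ✓.
  V = {[p40]}: π^{-1}(V) = {p40} ∉ τ ✗.
  V = {[p38=p39], [p40]}: π^{-1}(V) = {p38, p39, p40} ∈ τ ✓.
  V = {[p41]}: π^{-1}(V) = {p41} ∉ τ ✗.
  V = {[p38=p39], [p41]}: π^{-1}(V) = {p38, p39, p41} ∈ τ ✓.
  V = {[p40], [p41]}: π^{-1}(V) = {p40, p41} ∉ τ ✗.
  V = {[p38=p39], [p40], [p41]}: π^{-1}(V) = {p38, p39, p40, p41} ∈ τ ✓.
Open sets in the quotient: τ_Q = {{}, {[p38=p39]}, {[p38=p39], [p40]}, {[p38=p39], [p41]}, {[p38=p39], [p40], [p41]}} (5 elements).


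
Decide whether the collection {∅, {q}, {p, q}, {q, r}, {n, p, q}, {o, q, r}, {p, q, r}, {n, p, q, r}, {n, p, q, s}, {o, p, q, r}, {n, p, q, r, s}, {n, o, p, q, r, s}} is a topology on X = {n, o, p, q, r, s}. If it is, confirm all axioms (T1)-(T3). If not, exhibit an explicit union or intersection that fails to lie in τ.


τ is NOT a topology on X.

Axiom (T1): ∅ ∈ τ? Yes; X ∈ τ? Yes.
Axiom (T2/T3): check pairwise unions and intersections of members of τ.
Counterexample for (T2): {n, p, q} ∪ {o, q, r} = {n, o, p, q, r} ∉ τ. Therefore τ is NOT a topology.


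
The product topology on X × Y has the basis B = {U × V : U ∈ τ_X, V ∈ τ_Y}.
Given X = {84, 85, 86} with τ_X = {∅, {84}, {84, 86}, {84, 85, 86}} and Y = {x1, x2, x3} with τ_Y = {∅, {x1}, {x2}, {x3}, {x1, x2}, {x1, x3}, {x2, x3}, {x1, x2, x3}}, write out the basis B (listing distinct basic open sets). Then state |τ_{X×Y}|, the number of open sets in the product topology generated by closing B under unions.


Basis B = {∅ × ∅, {84} × {x1}, {84} × {x2}, {84} × {x3}, {84} × {x1, x2}, {84} × {x1, x3}, {84, 86} × {x1}, {84} × {x2, x3}, {84, 86} × {x2}, {84, 86} × {x3}, {84} × {x1, x2, x3}, {84, 85, 86} × {x1}, {84, 85, 86} × {x2}, {84, 85, 86} × {x3}, {84, 86} × {x1, x2}, {84, 86} × {x1, x3}, {84, 86} × {x2, x3}, {84, 86} × {x1, x2, x3}, {84, 85, 86} × {x1, x2}, {84, 85, 86} × {x1, x3}, {84, 85, 86} × {x2, x3}, {84, 85, 86} × {x1, x2, x3}}; |τ_{X×Y}| = 64.

Enumerate products U × V with U ∈ τ_X, V ∈ τ_Y (deduplicated):
  ∅ × ∅ = {} (∅)
  {84} × {x1} = {(84,x1)}
  {84} × {x2} = {(84,x2)}
  {84} × {x3} = {(84,x3)}
  {84} × {x1, x2} = {(84,x1), (84,x2)}
  {84} × {x1, x3} = {(84,x1), (84,x3)}
  {84, 86} × {x1} = {(84,x1), (86,x1)}
  {84} × {x2, x3} = {(84,x2), (84,x3)}
  {84, 86} × {x2} = {(84,x2), (86,x2)}
  {84, 86} × {x3} = {(84,x3), (86,x3)}
  {84} × {x1, x2, x3} = {(84,x1), (84,x2), (84,x3)}
  {84, 85, 86} × {x1} = {(84,x1), (85,x1), (86,x1)}
  {84, 85, 86} × {x2} = {(84,x2), (85,x2), (86,x2)}
  {84, 85, 86} × {x3} = {(84,x3), (85,x3), (86,x3)}
  {84, 86} × {x1, x2} = {(84,x1), (84,x2), (86,x1), (86,x2)}
  {84, 86} × {x1, x3} = {(84,x1), (84,x3), (86,x1), (86,x3)}
  {84, 86} × {x2, x3} = {(84,x2), (84,x3), (86,x2), (86,x3)}
  {84, 86} × {x1, x2, x3} = {(84,x1), (84,x2), (84,x3), (86,x1), (86,x2), (86,x3)}
  {84, 85, 86} × {x1, x2} = {(84,x1), (84,x2), (85,x1), (85,x2), (86,x1), (86,x2)}
  {84, 85, 86} × {x1, x3} = {(84,x1), (84,x3), (85,x1), (85,x3), (86,x1), (86,x3)}
  {84, 85, 86} × {x2, x3} = {(84,x2), (84,x3), (85,x2), (85,x3), (86,x2), (86,x3)}
  {84, 85, 86} × {x1, x2, x3} = {(84,x1), (84,x2), (84,x3), (85,x1), (85,x2), (85,x3), (86,x1), (86,x2), (86,x3)}
These 22 distinct sets form the basis B.
Close under arbitrary unions to get τ_{X×Y}; counting gives |τ_{X×Y}| = 64.


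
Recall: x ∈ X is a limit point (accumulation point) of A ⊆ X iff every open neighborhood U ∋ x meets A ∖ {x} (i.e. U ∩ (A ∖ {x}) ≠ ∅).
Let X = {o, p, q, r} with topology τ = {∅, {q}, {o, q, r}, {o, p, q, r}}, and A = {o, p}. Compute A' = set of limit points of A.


A' = {p, r}

For each x ∈ X, list the open sets U ∈ τ with x ∈ U, then check whether U ∩ (A ∖ {x}) ≠ ∅ for every such U.
  x = o: open {o, q, r} ∋ x has {o, q, r} ∩ (A ∖ {o}) = ∅, so x is NOT a limit point.
  x = p: opens ∋ x are {o, p, q, r}; each meets A ∖ {p}, so x IS a limit point.
  x = q: open {q} ∋ x has {q} ∩ (A ∖ {q}) = ∅, so x is NOT a limit point.
  x = r: opens ∋ x are {o, q, r}, {o, p, q, r}; each meets A ∖ {r}, so x IS a limit point.
Collecting: A' = {p, r}.


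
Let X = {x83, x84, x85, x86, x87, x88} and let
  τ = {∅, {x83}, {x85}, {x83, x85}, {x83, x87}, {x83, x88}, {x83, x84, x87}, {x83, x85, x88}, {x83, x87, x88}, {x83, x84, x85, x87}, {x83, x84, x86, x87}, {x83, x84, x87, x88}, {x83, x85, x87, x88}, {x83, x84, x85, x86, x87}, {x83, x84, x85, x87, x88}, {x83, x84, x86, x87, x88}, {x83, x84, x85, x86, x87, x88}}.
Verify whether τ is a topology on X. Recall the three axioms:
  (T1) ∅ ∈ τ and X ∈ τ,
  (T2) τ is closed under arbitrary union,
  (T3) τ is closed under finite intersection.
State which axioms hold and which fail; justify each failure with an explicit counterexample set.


τ is NOT a topology on X.

Axiom (T1): ∅ ∈ τ? Yes; X ∈ τ? Yes.
Axiom (T2/T3): check pairwise unions and intersections of members of τ.
Counterexample for (T2): {x85} ∪ {x83, x87} = {x83, x85, x87} ∉ τ. Therefore τ is NOT a topology.


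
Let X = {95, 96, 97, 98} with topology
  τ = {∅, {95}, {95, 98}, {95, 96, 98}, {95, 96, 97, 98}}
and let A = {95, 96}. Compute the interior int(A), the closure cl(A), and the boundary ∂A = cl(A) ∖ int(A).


int(A) = {95}, cl(A) = {95, 96, 97, 98}, ∂A = {96, 97, 98}.

Closed sets in (X, τ) are complements of opens:
  closed(X, τ) = {∅, {97}, {96, 97}, {96, 97, 98}, {95, 96, 97, 98}}.
int(A) = ⋃ {U ∈ τ : U ⊆ A}. Opens contained in A: ∅, {95}.
Taking the union of these: int(A) = {95}.
cl(A) = ⋂ {C closed : A ⊆ C}. Closed sets containing A: {95, 96, 97, 98}.
Intersecting these: cl(A) = {95, 96, 97, 98}.
∂A = cl(A) ∖ int(A) = {95, 96, 97, 98} ∖ {95} = {96, 97, 98}.


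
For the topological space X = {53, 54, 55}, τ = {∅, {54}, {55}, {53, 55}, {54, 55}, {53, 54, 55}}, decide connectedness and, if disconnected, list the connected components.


(X, τ) is disconnected; components = [{54}, {53, 55}].

Find clopen sets (U ∈ τ with X ∖ U ∈ τ):
  U = ∅, X ∖ U = {53, 54, 55} — both open, so U is clopen.
  U = {54}, X ∖ U = {53, 55} — both open, so U is clopen.
  U = {53, 55}, X ∖ U = {54} — both open, so U is clopen.
  U = {53, 54, 55}, X ∖ U = ∅ — both open, so U is clopen.
Nontrivial clopen(s) exist: e.g. {54}. So (X, τ) is disconnected.
Compute connected components by grouping points that agree on all clopens:
  component: {54}
  component: {53, 55}


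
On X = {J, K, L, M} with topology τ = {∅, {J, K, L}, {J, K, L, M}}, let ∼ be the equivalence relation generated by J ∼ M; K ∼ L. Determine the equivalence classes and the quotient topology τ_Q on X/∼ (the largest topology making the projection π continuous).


X/∼ = {[J=M], [K=L]}; |τ_Q| = 2.

Equivalence classes: [J=M], [K=L].
Quotient map π: X → X/∼ sends J ↦ [J=M], K ↦ [K=L], L ↦ [K=L], M ↦ [J=M].
For each subset V ⊆ X/∼, compute π^{-1}(V) ⊆ X and check whether π^{-1}(V) ∈ τ. V is open in τ_Q iff π^{-1}(V) ∈ τ.
  V = {}: π^{-1}(V) = ∅ ∈ τ ✓.
  V = {[J=M]}: π^{-1}(V) = {J, M} ∉ τ ✗.
  V = {[K=L]}: π^{-1}(V) = {K, L} ∉ τ ✗.
  V = {[J=M], [K=L]}: π^{-1}(V) = {J, K, L, M} ∈ τ ✓.
Open sets in the quotient: τ_Q = {{}, {[J=M], [K=L]}} (2 elements).


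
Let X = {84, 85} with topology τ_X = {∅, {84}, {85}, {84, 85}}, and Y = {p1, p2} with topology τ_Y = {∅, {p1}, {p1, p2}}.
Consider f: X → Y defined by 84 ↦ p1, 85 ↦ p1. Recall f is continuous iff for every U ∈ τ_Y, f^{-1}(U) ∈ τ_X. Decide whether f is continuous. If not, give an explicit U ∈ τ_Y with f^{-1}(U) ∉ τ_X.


f IS continuous.

Compute f^{-1}(U) for each U ∈ τ_Y:
  U = ∅: f^{-1}(U) = ∅ ∈ τ_X ✓.
  U = {p1}: f^{-1}(U) = {84, 85} ∈ τ_X ✓.
  U = {p1, p2}: f^{-1}(U) = {84, 85} ∈ τ_X ✓.
Every preimage lies in τ_X, so f IS continuous.


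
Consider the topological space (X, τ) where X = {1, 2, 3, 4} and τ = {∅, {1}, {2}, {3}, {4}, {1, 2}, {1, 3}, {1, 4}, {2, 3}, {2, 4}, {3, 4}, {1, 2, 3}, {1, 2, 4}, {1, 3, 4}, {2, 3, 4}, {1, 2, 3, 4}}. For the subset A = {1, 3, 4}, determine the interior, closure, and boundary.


int(A) = {1, 3, 4}, cl(A) = {1, 3, 4}, ∂A = ∅.

Closed sets in (X, τ) are complements of opens:
  closed(X, τ) = {∅, {1}, {2}, {3}, {4}, {1, 2}, {1, 3}, {1, 4}, {2, 3}, {2, 4}, {3, 4}, {1, 2, 3}, {1, 2, 4}, {1, 3, 4}, {2, 3, 4}, {1, 2, 3, 4}}.
int(A) = ⋃ {U ∈ τ : U ⊆ A}. Opens contained in A: ∅, {1}, {3}, {4}, {1, 3}, {1, 4}, {3, 4}, {1, 3, 4}.
Taking the union of these: int(A) = {1, 3, 4}.
cl(A) = ⋂ {C closed : A ⊆ C}. Closed sets containing A: {1, 3, 4}, {1, 2, 3, 4}.
Intersecting these: cl(A) = {1, 3, 4}.
∂A = cl(A) ∖ int(A) = {1, 3, 4} ∖ {1, 3, 4} = ∅.


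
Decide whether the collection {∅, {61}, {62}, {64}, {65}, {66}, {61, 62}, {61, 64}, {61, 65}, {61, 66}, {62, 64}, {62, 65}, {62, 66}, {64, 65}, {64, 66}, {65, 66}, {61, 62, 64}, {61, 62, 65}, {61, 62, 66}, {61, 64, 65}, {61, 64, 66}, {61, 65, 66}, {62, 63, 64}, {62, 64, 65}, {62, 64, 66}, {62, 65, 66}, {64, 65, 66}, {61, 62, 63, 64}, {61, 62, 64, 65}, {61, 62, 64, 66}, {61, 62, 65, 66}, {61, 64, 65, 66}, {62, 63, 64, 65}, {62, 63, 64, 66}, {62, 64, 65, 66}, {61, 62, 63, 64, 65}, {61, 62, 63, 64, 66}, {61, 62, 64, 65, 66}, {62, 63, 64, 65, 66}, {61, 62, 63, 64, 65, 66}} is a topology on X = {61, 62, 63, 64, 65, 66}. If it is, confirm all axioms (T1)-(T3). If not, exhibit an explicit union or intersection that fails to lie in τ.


τ IS a topology on X.

Axiom (T1): ∅ ∈ τ? Yes; X ∈ τ? Yes.
Axiom (T2/T3): check pairwise unions and intersections of members of τ.
All pairwise intersections and unions checked — each lies in τ. Therefore τ satisfies (T1), (T2), (T3): it IS a topology on X.


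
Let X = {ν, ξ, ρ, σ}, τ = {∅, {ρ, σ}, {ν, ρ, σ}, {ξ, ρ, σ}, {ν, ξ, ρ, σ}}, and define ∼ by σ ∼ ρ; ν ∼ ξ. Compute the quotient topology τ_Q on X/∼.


X/∼ = {[ν=ξ], [ρ=σ]}; |τ_Q| = 3.

Equivalence classes: [ν=ξ], [ρ=σ].
Quotient map π: X → X/∼ sends ν ↦ [ν=ξ], ξ ↦ [ν=ξ], ρ ↦ [ρ=σ], σ ↦ [ρ=σ].
For each subset V ⊆ X/∼, compute π^{-1}(V) ⊆ X and check whether π^{-1}(V) ∈ τ. V is open in τ_Q iff π^{-1}(V) ∈ τ.
  V = {}: π^{-1}(V) = ∅ ∈ τ ✓.
  V = {[ν=ξ]}: π^{-1}(V) = {ν, ξ} ∉ τ ✗.
  V = {[ρ=σ]}: π^{-1}(V) = {ρ, σ} ∈ τ ✓.
  V = {[ν=ξ], [ρ=σ]}: π^{-1}(V) = {ν, ξ, ρ, σ} ∈ τ ✓.
Open sets in the quotient: τ_Q = {{}, {[ρ=σ]}, {[ν=ξ], [ρ=σ]}} (3 elements).


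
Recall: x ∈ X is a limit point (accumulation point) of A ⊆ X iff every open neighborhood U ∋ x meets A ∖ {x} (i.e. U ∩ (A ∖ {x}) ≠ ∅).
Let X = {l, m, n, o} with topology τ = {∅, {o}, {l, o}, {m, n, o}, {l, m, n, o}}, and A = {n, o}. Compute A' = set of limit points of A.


A' = {l, m, n}

For each x ∈ X, list the open sets U ∈ τ with x ∈ U, then check whether U ∩ (A ∖ {x}) ≠ ∅ for every such U.
  x = l: opens ∋ x are {l, o}, {l, m, n, o}; each meets A ∖ {l}, so x IS a limit point.
  x = m: opens ∋ x are {m, n, o}, {l, m, n, o}; each meets A ∖ {m}, so x IS a limit point.
  x = n: opens ∋ x are {m, n, o}, {l, m, n, o}; each meets A ∖ {n}, so x IS a limit point.
  x = o: open {o} ∋ x has {o} ∩ (A ∖ {o}) = ∅, so x is NOT a limit point.
Collecting: A' = {l, m, n}.


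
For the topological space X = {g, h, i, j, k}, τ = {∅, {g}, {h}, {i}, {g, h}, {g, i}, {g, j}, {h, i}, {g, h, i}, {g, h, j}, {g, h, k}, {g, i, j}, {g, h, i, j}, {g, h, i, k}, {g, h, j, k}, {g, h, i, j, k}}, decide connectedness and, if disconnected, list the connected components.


(X, τ) is disconnected; components = [{i}, {g, h, j, k}].

Find clopen sets (U ∈ τ with X ∖ U ∈ τ):
  U = ∅, X ∖ U = {g, h, i, j, k} — both open, so U is clopen.
  U = {i}, X ∖ U = {g, h, j, k} — both open, so U is clopen.
  U = {g, h, j, k}, X ∖ U = {i} — both open, so U is clopen.
  U = {g, h, i, j, k}, X ∖ U = ∅ — both open, so U is clopen.
Nontrivial clopen(s) exist: e.g. {i}. So (X, τ) is disconnected.
Compute connected components by grouping points that agree on all clopens:
  component: {i}
  component: {g, h, j, k}


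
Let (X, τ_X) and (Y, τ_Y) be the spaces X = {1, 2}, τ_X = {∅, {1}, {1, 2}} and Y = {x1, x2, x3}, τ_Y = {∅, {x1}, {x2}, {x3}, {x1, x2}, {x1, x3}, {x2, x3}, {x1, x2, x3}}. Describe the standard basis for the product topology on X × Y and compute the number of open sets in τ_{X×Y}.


Basis B = {∅ × ∅, {1} × {x1}, {1} × {x2}, {1} × {x3}, {1} × {x1, x2}, {1} × {x1, x3}, {1, 2} × {x1}, {1} × {x2, x3}, {1, 2} × {x2}, {1, 2} × {x3}, {1} × {x1, x2, x3}, {1, 2} × {x1, x2}, {1, 2} × {x1, x3}, {1, 2} × {x2, x3}, {1, 2} × {x1, x2, x3}}; |τ_{X×Y}| = 27.

Enumerate products U × V with U ∈ τ_X, V ∈ τ_Y (deduplicated):
  ∅ × ∅ = {} (∅)
  {1} × {x1} = {(1,x1)}
  {1} × {x2} = {(1,x2)}
  {1} × {x3} = {(1,x3)}
  {1} × {x1, x2} = {(1,x1), (1,x2)}
  {1} × {x1, x3} = {(1,x1), (1,x3)}
  {1, 2} × {x1} = {(1,x1), (2,x1)}
  {1} × {x2, x3} = {(1,x2), (1,x3)}
  {1, 2} × {x2} = {(1,x2), (2,x2)}
  {1, 2} × {x3} = {(1,x3), (2,x3)}
  {1} × {x1, x2, x3} = {(1,x1), (1,x2), (1,x3)}
  {1, 2} × {x1, x2} = {(1,x1), (1,x2), (2,x1), (2,x2)}
  {1, 2} × {x1, x3} = {(1,x1), (1,x3), (2,x1), (2,x3)}
  {1, 2} × {x2, x3} = {(1,x2), (1,x3), (2,x2), (2,x3)}
  {1, 2} × {x1, x2, x3} = {(1,x1), (1,x2), (1,x3), (2,x1), (2,x2), (2,x3)}
These 15 distinct sets form the basis B.
Close under arbitrary unions to get τ_{X×Y}; counting gives |τ_{X×Y}| = 27.


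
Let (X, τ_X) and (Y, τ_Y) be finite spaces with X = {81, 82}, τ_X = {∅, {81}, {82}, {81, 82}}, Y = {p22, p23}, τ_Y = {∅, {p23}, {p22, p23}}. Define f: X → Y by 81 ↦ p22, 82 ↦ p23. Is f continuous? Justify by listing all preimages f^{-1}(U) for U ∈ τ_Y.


f IS continuous.

Compute f^{-1}(U) for each U ∈ τ_Y:
  U = ∅: f^{-1}(U) = ∅ ∈ τ_X ✓.
  U = {p23}: f^{-1}(U) = {82} ∈ τ_X ✓.
  U = {p22, p23}: f^{-1}(U) = {81, 82} ∈ τ_X ✓.
Every preimage lies in τ_X, so f IS continuous.


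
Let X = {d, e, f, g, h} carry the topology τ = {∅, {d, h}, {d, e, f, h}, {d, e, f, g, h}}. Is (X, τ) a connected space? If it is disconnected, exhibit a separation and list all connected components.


(X, τ) is connected.

Find clopen sets (U ∈ τ with X ∖ U ∈ τ):
  U = ∅, X ∖ U = {d, e, f, g, h} — both open, so U is clopen.
  U = {d, e, f, g, h}, X ∖ U = ∅ — both open, so U is clopen.
Only trivial clopens (∅ and X) exist, so (X, τ) is connected.
Compute connected components by grouping points that agree on all clopens:
  component: {d, e, f, g, h}


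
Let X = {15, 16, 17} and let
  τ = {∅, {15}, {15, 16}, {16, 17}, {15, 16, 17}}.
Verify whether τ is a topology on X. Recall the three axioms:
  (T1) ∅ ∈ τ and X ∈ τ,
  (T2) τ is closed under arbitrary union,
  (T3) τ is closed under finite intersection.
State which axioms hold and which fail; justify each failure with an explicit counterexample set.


τ is NOT a topology on X.

Axiom (T1): ∅ ∈ τ? Yes; X ∈ τ? Yes.
Axiom (T2/T3): check pairwise unions and intersections of members of τ.
Counterexample for (T3): {15, 16} ∩ {16, 17} = {16} ∉ τ. Therefore τ is NOT a topology.


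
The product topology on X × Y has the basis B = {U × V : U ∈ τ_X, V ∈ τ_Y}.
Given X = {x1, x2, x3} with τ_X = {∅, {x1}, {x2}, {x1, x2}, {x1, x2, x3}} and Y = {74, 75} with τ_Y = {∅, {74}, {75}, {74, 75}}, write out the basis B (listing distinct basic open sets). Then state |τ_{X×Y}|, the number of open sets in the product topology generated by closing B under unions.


Basis B = {∅ × ∅, {x1} × {74}, {x1} × {75}, {x2} × {74}, {x2} × {75}, {x1} × {74, 75}, {x1, x2} × {74}, {x1, x2} × {75}, {x2} × {74, 75}, {x1, x2, x3} × {74}, {x1, x2, x3} × {75}, {x1, x2} × {74, 75}, {x1, x2, x3} × {74, 75}}; |τ_{X×Y}| = 25.

Enumerate products U × V with U ∈ τ_X, V ∈ τ_Y (deduplicated):
  ∅ × ∅ = {} (∅)
  {x1} × {74} = {(x1,74)}
  {x1} × {75} = {(x1,75)}
  {x2} × {74} = {(x2,74)}
  {x2} × {75} = {(x2,75)}
  {x1} × {74, 75} = {(x1,74), (x1,75)}
  {x1, x2} × {74} = {(x1,74), (x2,74)}
  {x1, x2} × {75} = {(x1,75), (x2,75)}
  {x2} × {74, 75} = {(x2,74), (x2,75)}
  {x1, x2, x3} × {74} = {(x1,74), (x2,74), (x3,74)}
  {x1, x2, x3} × {75} = {(x1,75), (x2,75), (x3,75)}
  {x1, x2} × {74, 75} = {(x1,74), (x1,75), (x2,74), (x2,75)}
  {x1, x2, x3} × {74, 75} = {(x1,74), (x1,75), (x2,74), (x2,75), (x3,74), (x3,75)}
These 13 distinct sets form the basis B.
Close under arbitrary unions to get τ_{X×Y}; counting gives |τ_{X×Y}| = 25.


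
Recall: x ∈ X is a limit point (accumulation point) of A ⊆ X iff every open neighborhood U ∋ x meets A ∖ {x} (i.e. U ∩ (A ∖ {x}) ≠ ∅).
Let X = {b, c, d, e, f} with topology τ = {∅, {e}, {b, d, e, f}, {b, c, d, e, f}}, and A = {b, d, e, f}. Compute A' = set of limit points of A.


A' = {b, c, d, f}

For each x ∈ X, list the open sets U ∈ τ with x ∈ U, then check whether U ∩ (A ∖ {x}) ≠ ∅ for every such U.
  x = b: opens ∋ x are {b, d, e, f}, {b, c, d, e, f}; each meets A ∖ {b}, so x IS a limit point.
  x = c: opens ∋ x are {b, c, d, e, f}; each meets A ∖ {c}, so x IS a limit point.
  x = d: opens ∋ x are {b, d, e, f}, {b, c, d, e, f}; each meets A ∖ {d}, so x IS a limit point.
  x = e: open {e} ∋ x has {e} ∩ (A ∖ {e}) = ∅, so x is NOT a limit point.
  x = f: opens ∋ x are {b, d, e, f}, {b, c, d, e, f}; each meets A ∖ {f}, so x IS a limit point.
Collecting: A' = {b, c, d, f}.


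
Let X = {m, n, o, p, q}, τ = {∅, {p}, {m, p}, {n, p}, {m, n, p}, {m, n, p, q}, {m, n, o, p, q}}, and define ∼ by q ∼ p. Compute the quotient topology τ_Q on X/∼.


X/∼ = {[m], [n], [o], [p=q]}; |τ_Q| = 3.

Equivalence classes: [m], [n], [o], [p=q].
Quotient map π: X → X/∼ sends m ↦ [m], n ↦ [n], o ↦ [o], p ↦ [p=q], q ↦ [p=q].
For each subset V ⊆ X/∼, compute π^{-1}(V) ⊆ X and check whether π^{-1}(V) ∈ τ. V is open in τ_Q iff π^{-1}(V) ∈ τ.
  V = {}: π^{-1}(V) = ∅ ∈ τ ✓.
  V = {[m]}: π^{-1}(V) = {m} ∉ τ ✗.
  V = {[n]}: π^{-1}(V) = {n} ∉ τ ✗.
  V = {[m], [n]}: π^{-1}(V) = {m, n} ∉ τ ✗.
  V = {[o]}: π^{-1}(V) = {o} ∉ τ ✗.
  V = {[m], [o]}: π^{-1}(V) = {m, o} ∉ τ ✗.
  V = {[n], [o]}: π^{-1}(V) = {n, o} ∉ τ ✗.
  V = {[m], [n], [o]}: π^{-1}(V) = {m, n, o} ∉ τ ✗.
  V = {[p=q]}: π^{-1}(V) = {p, q} ∉ τ ✗.
  V = {[m], [p=q]}: π^{-1}(V) = {m, p, q} ∉ τ ✗.
  V = {[n], [p=q]}: π^{-1}(V) = {n, p, q} ∉ τ ✗.
  V = {[m], [n], [p=q]}: π^{-1}(V) = {m, n, p, q} ∈ τ ✓.
  V = {[o], [p=q]}: π^{-1}(V) = {o, p, q} ∉ τ ✗.
  V = {[m], [o], [p=q]}: π^{-1}(V) = {m, o, p, q} ∉ τ ✗.
  V = {[n], [o], [p=q]}: π^{-1}(V) = {n, o, p, q} ∉ τ ✗.
  V = {[m], [n], [o], [p=q]}: π^{-1}(V) = {m, n, o, p, q} ∈ τ ✓.
Open sets in the quotient: τ_Q = {{}, {[m], [n], [p=q]}, {[m], [n], [o], [p=q]}} (3 elements).
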